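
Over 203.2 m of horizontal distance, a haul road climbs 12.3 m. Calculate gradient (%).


Formula: Gradient = rise / run * 100
Gradient = 12.3 / 203.2 * 100 = 6.1%

6.1


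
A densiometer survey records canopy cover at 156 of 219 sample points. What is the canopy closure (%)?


Formula: Canopy closure = covered points / total points * 100
Closure = 156 / 219 * 100
Closure = 0.7123 * 100 = 71.2%

71.2


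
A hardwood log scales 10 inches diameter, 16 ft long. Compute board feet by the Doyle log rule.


Doyle: BF = (D - 4)^2 * L / 16
Adjusted diameter = 10 - 4 = 6 in
(D-4)^2 = 6^2 = 36
BF = 36 * 16 / 16 = 36 BF

36


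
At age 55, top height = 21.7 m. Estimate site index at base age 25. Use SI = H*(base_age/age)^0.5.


Formula: SI = H_dom * (base_age / age)^0.5
Age ratio = 25 / 55 = 0.45455
sqrt(age_ratio) = 0.6742
SI = 21.7 * 0.6742 = 14.6 m

14.6


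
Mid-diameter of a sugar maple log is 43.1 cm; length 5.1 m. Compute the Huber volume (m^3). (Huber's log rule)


Huber: V = Am * L,  Am = pi*(Dm/200)^2
Am = pi*(43.1/200)^2 = 0.145896 m^2
V = 0.145896*5.1 = 0.7441 m^3

0.7441


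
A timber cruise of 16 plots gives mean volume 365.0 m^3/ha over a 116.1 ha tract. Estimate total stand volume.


Formula: Total Volume = Mean Volume per ha * Total Area
Total Volume = 365.0 m^3/ha * 116.1 ha
Total Volume = 42377 m^3

42377


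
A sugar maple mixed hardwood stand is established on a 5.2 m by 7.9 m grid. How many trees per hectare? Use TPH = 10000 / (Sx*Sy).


Formula: TPH = 10000 m^2/ha / (spacing_x * spacing_y)
Area per tree = 5.2 m * 7.9 m = 41.08 m^2
TPH = 10000 / 41.08 = 243 trees/ha

243


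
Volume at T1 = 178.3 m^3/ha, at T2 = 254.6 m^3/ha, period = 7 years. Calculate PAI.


Formula: PAI = (V_T2 - V_T1) / (T2 - T1)
Volume increment = 254.6 - 178.3 = 76.3 m^3/ha
PAI = 76.3 / 7 = 10.9 m^3/ha/year

10.9


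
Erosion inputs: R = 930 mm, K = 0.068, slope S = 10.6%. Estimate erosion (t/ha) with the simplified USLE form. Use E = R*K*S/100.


Formula: E = R * K * S / 100  (simplified USLE)
R * K = 930 * 0.068 = 63.24
E = 63.24 * 10.6 / 100 = 6.7 t/ha

6.7


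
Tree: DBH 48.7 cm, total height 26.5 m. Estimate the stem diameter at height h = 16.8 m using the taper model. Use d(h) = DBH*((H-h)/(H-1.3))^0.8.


Taper: d(h) = DBH * ((H - h) / (H - 1.3))^0.8
Numerator = H - h = 26.5 - 16.8 = 9.7 m
Denominator = H - 1.3 = 26.5 - 1.3 = 25.2 m
Ratio = 9.7 / 25.2 = 0.38492
d = 48.7 * 0.38492^0.8 = 22.7 cm

22.7


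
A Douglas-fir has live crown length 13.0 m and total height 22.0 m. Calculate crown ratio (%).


Formula: Crown Ratio = (Crown Length / Total Height) * 100
CR = (13.0 m / 22.0 m) * 100
CR = 0.5909 * 100 = 59.1%

59.1


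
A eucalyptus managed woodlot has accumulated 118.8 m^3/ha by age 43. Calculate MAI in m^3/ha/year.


Formula: MAI = Total Volume / Stand Age
MAI = 118.8 m^3/ha / 43 years
MAI = 2.76 m^3/ha/year

2.76


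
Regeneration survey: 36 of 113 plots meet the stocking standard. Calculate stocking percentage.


Formula: Stocking % = stocked plots / total plots * 100
Stocking = 36 / 113 * 100
Stocking = 0.3186 * 100 = 31.9%

31.9


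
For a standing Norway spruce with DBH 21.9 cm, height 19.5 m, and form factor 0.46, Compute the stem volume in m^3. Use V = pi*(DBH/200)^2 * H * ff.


Formula: V = pi * (DBH/200)^2 * H * ff
Radius = DBH/200 = 21.9/200 = 0.1095 m
Radius^2 = 0.1095^2 = 0.01199025 m^2
V = pi * 0.01199025 * 19.5 * 0.46
V = 0.338 m^3

0.338


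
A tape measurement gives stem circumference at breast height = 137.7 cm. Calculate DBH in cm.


Formula: DBH = C / pi
DBH = 137.7 / pi
pi = 3.14159...
DBH = 43.8 cm

43.8


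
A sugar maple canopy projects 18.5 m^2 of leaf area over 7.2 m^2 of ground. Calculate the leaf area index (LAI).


Formula: LAI = total leaf area / ground area  (dimensionless)
LAI = 18.5 m^2 / 7.2 m^2
LAI = 2.57

2.57


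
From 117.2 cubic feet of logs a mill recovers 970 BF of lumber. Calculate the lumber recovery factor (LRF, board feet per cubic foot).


Formula: LRF = Lumber Output (BF) / Log Input (ft^3)
LRF = 970 BF / 117.2 ft^3
LRF = 8.28 BF/ft^3

8.28


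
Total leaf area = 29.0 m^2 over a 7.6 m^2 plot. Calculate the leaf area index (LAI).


Formula: LAI = total leaf area / ground area  (dimensionless)
LAI = 29.0 m^2 / 7.6 m^2
LAI = 3.82

3.82


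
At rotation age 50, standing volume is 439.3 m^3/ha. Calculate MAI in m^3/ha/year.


Formula: MAI = Total Volume / Stand Age
MAI = 439.3 m^3/ha / 50 years
MAI = 8.79 m^3/ha/year

8.79


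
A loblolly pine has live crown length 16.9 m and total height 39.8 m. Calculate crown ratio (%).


Formula: Crown Ratio = (Crown Length / Total Height) * 100
CR = (16.9 m / 39.8 m) * 100
CR = 0.4246 * 100 = 42.5%

42.5


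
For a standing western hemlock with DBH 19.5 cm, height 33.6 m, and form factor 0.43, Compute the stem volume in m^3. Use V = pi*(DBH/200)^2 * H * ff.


Formula: V = pi * (DBH/200)^2 * H * ff
Radius = DBH/200 = 19.5/200 = 0.0975 m
Radius^2 = 0.0975^2 = 0.00950625 m^2
V = pi * 0.00950625 * 33.6 * 0.43
V = 0.431 m^3

0.431


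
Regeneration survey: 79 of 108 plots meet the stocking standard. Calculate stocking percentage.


Formula: Stocking % = stocked plots / total plots * 100
Stocking = 79 / 108 * 100
Stocking = 0.7315 * 100 = 73.1%

73.1


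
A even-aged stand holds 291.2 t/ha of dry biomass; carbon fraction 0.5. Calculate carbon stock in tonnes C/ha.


Formula: Carbon Stock = Biomass * Carbon Fraction
C = 291.2 t/ha * 0.5
C = 145.6 t C/ha

145.6


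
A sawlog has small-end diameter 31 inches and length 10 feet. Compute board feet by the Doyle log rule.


Doyle: BF = (D - 4)^2 * L / 16
Adjusted diameter = 31 - 4 = 27 in
(D-4)^2 = 27^2 = 729
BF = 729 * 10 / 16 = 456 BF

456


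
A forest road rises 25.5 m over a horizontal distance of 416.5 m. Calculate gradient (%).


Formula: Gradient = rise / run * 100
Gradient = 25.5 / 416.5 * 100 = 6.1%

6.1


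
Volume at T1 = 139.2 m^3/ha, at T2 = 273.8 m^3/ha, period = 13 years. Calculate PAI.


Formula: PAI = (V_T2 - V_T1) / (T2 - T1)
Volume increment = 273.8 - 139.2 = 134.6 m^3/ha
PAI = 134.6 / 13 = 10.35 m^3/ha/year

10.35


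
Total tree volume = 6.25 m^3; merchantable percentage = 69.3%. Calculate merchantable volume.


Formula: MV = V_total * (merchantable_pct / 100)
Merchantable fraction = 69.3% / 100 = 0.693
MV = 6.25 m^3 * 0.693 = 4.331 m^3

4.331


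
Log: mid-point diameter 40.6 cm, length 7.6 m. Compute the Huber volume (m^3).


Huber: V = Am * L,  Am = pi*(Dm/200)^2
Am = pi*(40.6/200)^2 = 0.129462 m^2
V = 0.129462*7.6 = 0.9839 m^3

0.9839


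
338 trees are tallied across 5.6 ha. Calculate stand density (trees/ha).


Formula: Stand Density = N_trees / Area_ha
Density = 338 trees / 5.6 ha
Density = 60 trees/ha

60


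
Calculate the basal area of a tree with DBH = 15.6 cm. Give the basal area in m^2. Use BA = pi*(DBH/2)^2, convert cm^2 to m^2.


Formula: BA = pi * (DBH/2)^2 / 10000  (cm^2 to m^2)
Radius = DBH/2 = 15.6/2 = 7.8 cm
BA = pi * 7.8^2 / 10000
   = 191.1345 cm^2 / 10000
   = 0.0191 m^2

0.0191


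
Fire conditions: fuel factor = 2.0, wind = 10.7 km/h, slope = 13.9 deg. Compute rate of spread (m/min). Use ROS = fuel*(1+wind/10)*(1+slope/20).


Formula: ROS = fuel * (1 + wind/10) * (1 + slope/20)
Wind factor = 1 + 10.7/10 = 2.07
Slope factor = 1 + 13.9/20 = 1.695
ROS = 2.0 * 2.07 * 1.695 = 7.02 m/min

7.02


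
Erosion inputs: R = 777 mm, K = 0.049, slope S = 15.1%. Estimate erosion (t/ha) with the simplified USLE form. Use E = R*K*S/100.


Formula: E = R * K * S / 100  (simplified USLE)
R * K = 777 * 0.049 = 38.073
E = 38.073 * 15.1 / 100 = 5.75 t/ha

5.75


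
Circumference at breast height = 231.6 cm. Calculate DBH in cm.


Formula: DBH = C / pi
DBH = 231.6 / pi
pi = 3.14159...
DBH = 73.7 cm

73.7


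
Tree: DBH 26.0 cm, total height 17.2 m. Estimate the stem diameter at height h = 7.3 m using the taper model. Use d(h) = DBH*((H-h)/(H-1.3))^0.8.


Taper: d(h) = DBH * ((H - h) / (H - 1.3))^0.8
Numerator = H - h = 17.2 - 7.3 = 9.9 m
Denominator = H - 1.3 = 17.2 - 1.3 = 15.9 m
Ratio = 9.9 / 15.9 = 0.62264
d = 26.0 * 0.62264^0.8 = 17.8 cm

17.8


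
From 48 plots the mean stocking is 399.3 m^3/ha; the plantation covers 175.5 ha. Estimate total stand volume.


Formula: Total Volume = Mean Volume per ha * Total Area
Total Volume = 399.3 m^3/ha * 175.5 ha
Total Volume = 70077 m^3

70077


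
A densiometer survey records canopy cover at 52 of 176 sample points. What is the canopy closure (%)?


Formula: Canopy closure = covered points / total points * 100
Closure = 52 / 176 * 100
Closure = 0.2955 * 100 = 29.5%

29.5


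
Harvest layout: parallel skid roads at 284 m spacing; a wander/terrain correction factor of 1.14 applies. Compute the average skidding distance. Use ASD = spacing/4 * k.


Formula: ASD = (spacing / 4) * correction
Uncorrected distance = spacing / 4 = 284 / 4 = 71 m
ASD = 71 * 1.14 = 81 m

81


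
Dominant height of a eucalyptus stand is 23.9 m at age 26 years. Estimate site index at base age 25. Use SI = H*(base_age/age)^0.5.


Formula: SI = H_dom * (base_age / age)^0.5
Age ratio = 25 / 26 = 0.96154
sqrt(age_ratio) = 0.98058
SI = 23.9 * 0.98058 = 23.4 m

23.4


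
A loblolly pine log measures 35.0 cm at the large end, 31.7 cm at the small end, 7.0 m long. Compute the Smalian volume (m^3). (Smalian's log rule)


Smalian: V = (A1 + A2)/2 * L,  A = pi*(D/200)^2
A1 = pi*(35.0/200)^2 = 0.096211 m^2
A2 = pi*(31.7/200)^2 = 0.078924 m^2
V = (0.096211+0.078924)/2*7.0 = 0.613 m^3

0.613


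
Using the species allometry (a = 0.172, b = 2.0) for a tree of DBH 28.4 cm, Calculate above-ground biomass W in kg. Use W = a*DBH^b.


Formula: W = a * DBH^b  (allometric power law)
DBH^b = 28.4^2.0 = 806.56
W = 0.172 * 806.56 = 138.7 kg

138.7


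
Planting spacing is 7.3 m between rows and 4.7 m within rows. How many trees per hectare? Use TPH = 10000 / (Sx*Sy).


Formula: TPH = 10000 m^2/ha / (spacing_x * spacing_y)
Area per tree = 7.3 m * 4.7 m = 34.31 m^2
TPH = 10000 / 34.31 = 291 trees/ha

291


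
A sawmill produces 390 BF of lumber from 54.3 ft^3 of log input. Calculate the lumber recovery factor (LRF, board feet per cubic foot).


Formula: LRF = Lumber Output (BF) / Log Input (ft^3)
LRF = 390 BF / 54.3 ft^3
LRF = 7.18 BF/ft^3

7.18


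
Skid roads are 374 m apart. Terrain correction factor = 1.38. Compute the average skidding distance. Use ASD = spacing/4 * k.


Formula: ASD = (spacing / 4) * correction
Uncorrected distance = spacing / 4 = 374 / 4 = 93.5 m
ASD = 93.5 * 1.38 = 129 m

129


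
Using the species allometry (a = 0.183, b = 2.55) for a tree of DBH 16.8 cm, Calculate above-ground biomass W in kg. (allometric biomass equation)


Formula: W = a * DBH^b  (allometric power law)
DBH^b = 16.8^2.55 = 1332.1056
W = 0.183 * 1332.1056 = 243.8 kg

243.8


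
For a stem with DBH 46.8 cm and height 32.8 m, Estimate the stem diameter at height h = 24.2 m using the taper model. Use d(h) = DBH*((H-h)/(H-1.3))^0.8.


Taper: d(h) = DBH * ((H - h) / (H - 1.3))^0.8
Numerator = H - h = 32.8 - 24.2 = 8.6 m
Denominator = H - 1.3 = 32.8 - 1.3 = 31.5 m
Ratio = 8.6 / 31.5 = 0.27302
d = 46.8 * 0.27302^0.8 = 16.6 cm

16.6


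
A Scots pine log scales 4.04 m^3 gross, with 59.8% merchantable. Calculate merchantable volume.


Formula: MV = V_total * (merchantable_pct / 100)
Merchantable fraction = 59.8% / 100 = 0.598
MV = 4.04 m^3 * 0.598 = 2.416 m^3

2.416


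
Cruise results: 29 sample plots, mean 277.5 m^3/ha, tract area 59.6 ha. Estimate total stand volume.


Formula: Total Volume = Mean Volume per ha * Total Area
Total Volume = 277.5 m^3/ha * 59.6 ha
Total Volume = 16539 m^3

16539


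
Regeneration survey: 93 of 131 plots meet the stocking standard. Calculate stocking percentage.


Formula: Stocking % = stocked plots / total plots * 100
Stocking = 93 / 131 * 100
Stocking = 0.7099 * 100 = 71.0%

71.0


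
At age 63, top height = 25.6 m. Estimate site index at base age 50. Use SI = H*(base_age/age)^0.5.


Formula: SI = H_dom * (base_age / age)^0.5
Age ratio = 50 / 63 = 0.79365
sqrt(age_ratio) = 0.89087
SI = 25.6 * 0.89087 = 22.8 m

22.8


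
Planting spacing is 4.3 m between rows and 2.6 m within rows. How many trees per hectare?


Formula: TPH = 10000 m^2/ha / (spacing_x * spacing_y)
Area per tree = 4.3 m * 2.6 m = 11.18 m^2
TPH = 10000 / 11.18 = 894 trees/ha

894


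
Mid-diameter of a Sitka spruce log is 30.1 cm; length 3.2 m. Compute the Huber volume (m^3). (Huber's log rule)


Huber: V = Am * L,  Am = pi*(Dm/200)^2
Am = pi*(30.1/200)^2 = 0.071158 m^2
V = 0.071158*3.2 = 0.2277 m^3

0.2277


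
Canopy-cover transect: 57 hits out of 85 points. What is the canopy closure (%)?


Formula: Canopy closure = covered points / total points * 100
Closure = 57 / 85 * 100
Closure = 0.6706 * 100 = 67.1%

67.1


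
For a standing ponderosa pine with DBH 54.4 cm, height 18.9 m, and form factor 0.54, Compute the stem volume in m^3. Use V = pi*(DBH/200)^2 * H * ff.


Formula: V = pi * (DBH/200)^2 * H * ff
Radius = DBH/200 = 54.4/200 = 0.272 m
Radius^2 = 0.272^2 = 0.073984 m^2
V = pi * 0.073984 * 18.9 * 0.54
V = 2.372 m^3

2.372


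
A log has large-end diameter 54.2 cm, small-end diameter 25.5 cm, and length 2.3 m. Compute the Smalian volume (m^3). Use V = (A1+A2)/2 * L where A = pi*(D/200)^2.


Smalian: V = (A1 + A2)/2 * L,  A = pi*(D/200)^2
A1 = pi*(54.2/200)^2 = 0.230722 m^2
A2 = pi*(25.5/200)^2 = 0.051071 m^2
V = (0.230722+0.051071)/2*2.3 = 0.3241 m^3

0.3241


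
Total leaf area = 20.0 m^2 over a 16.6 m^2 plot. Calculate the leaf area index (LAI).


Formula: LAI = total leaf area / ground area  (dimensionless)
LAI = 20.0 m^2 / 16.6 m^2
LAI = 1.2

1.2


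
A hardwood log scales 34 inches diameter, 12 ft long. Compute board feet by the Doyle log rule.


Doyle: BF = (D - 4)^2 * L / 16
Adjusted diameter = 34 - 4 = 30 in
(D-4)^2 = 30^2 = 900
BF = 900 * 12 / 16 = 675 BF

675


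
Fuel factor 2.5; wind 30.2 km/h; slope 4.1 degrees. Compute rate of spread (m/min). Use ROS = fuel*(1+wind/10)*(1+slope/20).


Formula: ROS = fuel * (1 + wind/10) * (1 + slope/20)
Wind factor = 1 + 30.2/10 = 4.02
Slope factor = 1 + 4.1/20 = 1.205
ROS = 2.5 * 4.02 * 1.205 = 12.11 m/min

12.11


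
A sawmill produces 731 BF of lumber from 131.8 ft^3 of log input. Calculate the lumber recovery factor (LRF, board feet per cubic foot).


Formula: LRF = Lumber Output (BF) / Log Input (ft^3)
LRF = 731 BF / 131.8 ft^3
LRF = 5.55 BF/ft^3

5.55


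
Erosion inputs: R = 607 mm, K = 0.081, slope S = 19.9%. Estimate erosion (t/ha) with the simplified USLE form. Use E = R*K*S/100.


Formula: E = R * K * S / 100  (simplified USLE)
R * K = 607 * 0.081 = 49.167
E = 49.167 * 19.9 / 100 = 9.78 t/ha

9.78


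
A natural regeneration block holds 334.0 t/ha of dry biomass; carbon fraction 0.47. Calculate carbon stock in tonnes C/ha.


Formula: Carbon Stock = Biomass * Carbon Fraction
C = 334.0 t/ha * 0.47
C = 157.0 t C/ha

157.0


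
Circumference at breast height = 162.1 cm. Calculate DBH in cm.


Formula: DBH = C / pi
DBH = 162.1 / pi
pi = 3.14159...
DBH = 51.6 cm

51.6


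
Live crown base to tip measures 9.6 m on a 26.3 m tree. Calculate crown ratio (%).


Formula: Crown Ratio = (Crown Length / Total Height) * 100
CR = (9.6 m / 26.3 m) * 100
CR = 0.365 * 100 = 36.5%

36.5


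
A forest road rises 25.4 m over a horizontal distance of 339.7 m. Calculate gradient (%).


Formula: Gradient = rise / run * 100
Gradient = 25.4 / 339.7 * 100 = 7.5%

7.5


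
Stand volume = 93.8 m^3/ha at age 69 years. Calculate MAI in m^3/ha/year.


Formula: MAI = Total Volume / Stand Age
MAI = 93.8 m^3/ha / 69 years
MAI = 1.36 m^3/ha/year

1.36


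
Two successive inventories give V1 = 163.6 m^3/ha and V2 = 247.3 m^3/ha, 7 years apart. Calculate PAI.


Formula: PAI = (V_T2 - V_T1) / (T2 - T1)
Volume increment = 247.3 - 163.6 = 83.7 m^3/ha
PAI = 83.7 / 7 = 11.96 m^3/ha/year

11.96


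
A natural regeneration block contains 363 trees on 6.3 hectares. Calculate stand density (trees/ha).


Formula: Stand Density = N_trees / Area_ha
Density = 363 trees / 6.3 ha
Density = 58 trees/ha

58


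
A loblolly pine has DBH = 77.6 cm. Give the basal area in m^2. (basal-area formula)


Formula: BA = pi * (DBH/2)^2 / 10000  (cm^2 to m^2)
Radius = DBH/2 = 77.6/2 = 38.8 cm
BA = pi * 38.8^2 / 10000
   = 4729.4792 cm^2 / 10000
   = 0.4729 m^2

0.4729


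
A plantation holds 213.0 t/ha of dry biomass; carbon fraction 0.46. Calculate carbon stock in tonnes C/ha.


Formula: Carbon Stock = Biomass * Carbon Fraction
C = 213.0 t/ha * 0.46
C = 98.0 t C/ha

98.0


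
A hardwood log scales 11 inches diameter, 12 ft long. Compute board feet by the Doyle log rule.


Doyle: BF = (D - 4)^2 * L / 16
Adjusted diameter = 11 - 4 = 7 in
(D-4)^2 = 7^2 = 49
BF = 49 * 12 / 16 = 37 BF

37


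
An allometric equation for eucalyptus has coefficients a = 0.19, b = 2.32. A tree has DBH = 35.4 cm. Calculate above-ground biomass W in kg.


Formula: W = a * DBH^b  (allometric power law)
DBH^b = 35.4^2.32 = 3923.6257
W = 0.19 * 3923.6257 = 745.5 kg

745.5


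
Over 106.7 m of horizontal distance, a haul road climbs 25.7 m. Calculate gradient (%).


Formula: Gradient = rise / run * 100
Gradient = 25.7 / 106.7 * 100 = 24.1%

24.1


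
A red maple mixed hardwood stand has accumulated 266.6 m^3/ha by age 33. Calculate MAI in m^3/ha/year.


Formula: MAI = Total Volume / Stand Age
MAI = 266.6 m^3/ha / 33 years
MAI = 8.08 m^3/ha/year

8.08


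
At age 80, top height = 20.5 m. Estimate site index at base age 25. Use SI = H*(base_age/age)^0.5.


Formula: SI = H_dom * (base_age / age)^0.5
Age ratio = 25 / 80 = 0.3125
sqrt(age_ratio) = 0.55902
SI = 20.5 * 0.55902 = 11.5 m

11.5


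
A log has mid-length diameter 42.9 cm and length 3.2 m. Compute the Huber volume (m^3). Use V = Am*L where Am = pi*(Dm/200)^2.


Huber: V = Am * L,  Am = pi*(Dm/200)^2
Am = pi*(42.9/200)^2 = 0.144545 m^2
V = 0.144545*3.2 = 0.4625 m^3

0.4625


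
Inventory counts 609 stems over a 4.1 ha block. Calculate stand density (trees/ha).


Formula: Stand Density = N_trees / Area_ha
Density = 609 trees / 4.1 ha
Density = 149 trees/ha

149


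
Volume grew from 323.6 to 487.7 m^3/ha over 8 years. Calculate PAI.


Formula: PAI = (V_T2 - V_T1) / (T2 - T1)
Volume increment = 487.7 - 323.6 = 164.1 m^3/ha
PAI = 164.1 / 8 = 20.51 m^3/ha/year

20.51


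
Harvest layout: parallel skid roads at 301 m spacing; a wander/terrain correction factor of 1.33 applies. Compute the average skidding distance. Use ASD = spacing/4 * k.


Formula: ASD = (spacing / 4) * correction
Uncorrected distance = spacing / 4 = 301 / 4 = 75.25 m
ASD = 75.25 * 1.33 = 100 m

100


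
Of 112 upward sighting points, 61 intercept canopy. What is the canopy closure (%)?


Formula: Canopy closure = covered points / total points * 100
Closure = 61 / 112 * 100
Closure = 0.5446 * 100 = 54.5%

54.5


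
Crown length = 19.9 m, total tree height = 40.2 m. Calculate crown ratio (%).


Formula: Crown Ratio = (Crown Length / Total Height) * 100
CR = (19.9 m / 40.2 m) * 100
CR = 0.495 * 100 = 49.5%

49.5


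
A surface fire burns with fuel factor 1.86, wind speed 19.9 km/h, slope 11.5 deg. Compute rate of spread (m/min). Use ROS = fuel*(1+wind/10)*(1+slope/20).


Formula: ROS = fuel * (1 + wind/10) * (1 + slope/20)
Wind factor = 1 + 19.9/10 = 2.99
Slope factor = 1 + 11.5/20 = 1.575
ROS = 1.86 * 2.99 * 1.575 = 8.76 m/min

8.76


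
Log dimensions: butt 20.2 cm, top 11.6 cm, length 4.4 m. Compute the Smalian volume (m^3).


Smalian: V = (A1 + A2)/2 * L,  A = pi*(D/200)^2
A1 = pi*(20.2/200)^2 = 0.032047 m^2
A2 = pi*(11.6/200)^2 = 0.010568 m^2
V = (0.032047+0.010568)/2*4.4 = 0.0938 m^3

0.0938


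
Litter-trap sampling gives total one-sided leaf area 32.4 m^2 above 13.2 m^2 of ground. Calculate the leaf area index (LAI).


Formula: LAI = total leaf area / ground area  (dimensionless)
LAI = 32.4 m^2 / 13.2 m^2
LAI = 2.45

2.45


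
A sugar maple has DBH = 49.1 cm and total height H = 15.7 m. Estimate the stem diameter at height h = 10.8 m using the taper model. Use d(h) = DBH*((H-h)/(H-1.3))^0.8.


Taper: d(h) = DBH * ((H - h) / (H - 1.3))^0.8
Numerator = H - h = 15.7 - 10.8 = 4.9 m
Denominator = H - 1.3 = 15.7 - 1.3 = 14.4 m
Ratio = 4.9 / 14.4 = 0.34028
d = 49.1 * 0.34028^0.8 = 20.7 cm

20.7


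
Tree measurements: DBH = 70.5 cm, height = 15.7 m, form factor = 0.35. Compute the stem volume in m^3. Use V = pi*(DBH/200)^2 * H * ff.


Formula: V = pi * (DBH/200)^2 * H * ff
Radius = DBH/200 = 70.5/200 = 0.3525 m
Radius^2 = 0.3525^2 = 0.12425625 m^2
V = pi * 0.12425625 * 15.7 * 0.35
V = 2.145 m^3

2.145


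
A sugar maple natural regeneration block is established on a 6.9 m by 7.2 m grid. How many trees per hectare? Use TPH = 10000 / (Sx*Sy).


Formula: TPH = 10000 m^2/ha / (spacing_x * spacing_y)
Area per tree = 6.9 m * 7.2 m = 49.68 m^2
TPH = 10000 / 49.68 = 201 trees/ha

201


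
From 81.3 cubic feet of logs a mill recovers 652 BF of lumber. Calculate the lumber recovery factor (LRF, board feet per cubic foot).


Formula: LRF = Lumber Output (BF) / Log Input (ft^3)
LRF = 652 BF / 81.3 ft^3
LRF = 8.02 BF/ft^3

8.02


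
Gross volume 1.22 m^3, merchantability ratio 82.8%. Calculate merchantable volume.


Formula: MV = V_total * (merchantable_pct / 100)
Merchantable fraction = 82.8% / 100 = 0.828
MV = 1.22 m^3 * 0.828 = 1.01 m^3

1.01


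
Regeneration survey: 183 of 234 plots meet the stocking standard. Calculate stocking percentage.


Formula: Stocking % = stocked plots / total plots * 100
Stocking = 183 / 234 * 100
Stocking = 0.7821 * 100 = 78.2%

78.2


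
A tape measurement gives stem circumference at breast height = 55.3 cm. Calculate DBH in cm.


Formula: DBH = C / pi
DBH = 55.3 / pi
pi = 3.14159...
DBH = 17.6 cm

17.6


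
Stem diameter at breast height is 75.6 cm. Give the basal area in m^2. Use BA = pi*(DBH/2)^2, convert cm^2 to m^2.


Formula: BA = pi * (DBH/2)^2 / 10000  (cm^2 to m^2)
Radius = DBH/2 = 75.6/2 = 37.8 cm
BA = pi * 37.8^2 / 10000
   = 4488.8332 cm^2 / 10000
   = 0.4489 m^2

0.4489


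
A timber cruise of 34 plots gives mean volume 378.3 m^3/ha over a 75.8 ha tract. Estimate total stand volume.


Formula: Total Volume = Mean Volume per ha * Total Area
Total Volume = 378.3 m^3/ha * 75.8 ha
Total Volume = 28675 m^3

28675


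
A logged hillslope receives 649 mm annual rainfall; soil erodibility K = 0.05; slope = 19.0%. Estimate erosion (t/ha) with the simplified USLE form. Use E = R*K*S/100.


Formula: E = R * K * S / 100  (simplified USLE)
R * K = 649 * 0.05 = 32.45
E = 32.45 * 19.0 / 100 = 6.17 t/ha

6.17


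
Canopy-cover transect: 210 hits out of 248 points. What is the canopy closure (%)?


Formula: Canopy closure = covered points / total points * 100
Closure = 210 / 248 * 100
Closure = 0.8468 * 100 = 84.7%

84.7


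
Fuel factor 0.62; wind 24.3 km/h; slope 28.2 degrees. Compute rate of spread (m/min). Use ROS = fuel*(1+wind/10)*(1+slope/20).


Formula: ROS = fuel * (1 + wind/10) * (1 + slope/20)
Wind factor = 1 + 24.3/10 = 3.43
Slope factor = 1 + 28.2/20 = 2.41
ROS = 0.62 * 3.43 * 2.41 = 5.13 m/min

5.13


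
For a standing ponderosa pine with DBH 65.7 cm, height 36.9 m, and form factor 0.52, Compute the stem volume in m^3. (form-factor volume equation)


Formula: V = pi * (DBH/200)^2 * H * ff
Radius = DBH/200 = 65.7/200 = 0.3285 m
Radius^2 = 0.3285^2 = 0.10791225 m^2
V = pi * 0.10791225 * 36.9 * 0.52
V = 6.505 m^3

6.505


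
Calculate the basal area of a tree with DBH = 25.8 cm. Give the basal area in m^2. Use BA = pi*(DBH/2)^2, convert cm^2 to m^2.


Formula: BA = pi * (DBH/2)^2 / 10000  (cm^2 to m^2)
Radius = DBH/2 = 25.8/2 = 12.9 cm
BA = pi * 12.9^2 / 10000
   = 522.7924 cm^2 / 10000
   = 0.0523 m^2

0.0523


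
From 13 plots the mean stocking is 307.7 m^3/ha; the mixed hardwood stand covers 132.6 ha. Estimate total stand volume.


Formula: Total Volume = Mean Volume per ha * Total Area
Total Volume = 307.7 m^3/ha * 132.6 ha
Total Volume = 40801 m^3

40801


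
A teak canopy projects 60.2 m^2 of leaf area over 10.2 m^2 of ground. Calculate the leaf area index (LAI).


Formula: LAI = total leaf area / ground area  (dimensionless)
LAI = 60.2 m^2 / 10.2 m^2
LAI = 5.9

5.9


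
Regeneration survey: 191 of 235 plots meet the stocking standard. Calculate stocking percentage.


Formula: Stocking % = stocked plots / total plots * 100
Stocking = 191 / 235 * 100
Stocking = 0.8128 * 100 = 81.3%

81.3


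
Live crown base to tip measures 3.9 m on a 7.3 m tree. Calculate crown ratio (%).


Formula: Crown Ratio = (Crown Length / Total Height) * 100
CR = (3.9 m / 7.3 m) * 100
CR = 0.5342 * 100 = 53.4%

53.4


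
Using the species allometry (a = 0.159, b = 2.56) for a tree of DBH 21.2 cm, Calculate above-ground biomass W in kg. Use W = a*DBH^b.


Formula: W = a * DBH^b  (allometric power law)
DBH^b = 21.2^2.56 = 2485.5345
W = 0.159 * 2485.5345 = 395.2 kg

395.2


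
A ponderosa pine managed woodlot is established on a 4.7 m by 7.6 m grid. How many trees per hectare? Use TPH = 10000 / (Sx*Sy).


Formula: TPH = 10000 m^2/ha / (spacing_x * spacing_y)
Area per tree = 4.7 m * 7.6 m = 35.72 m^2
TPH = 10000 / 35.72 = 280 trees/ha

280


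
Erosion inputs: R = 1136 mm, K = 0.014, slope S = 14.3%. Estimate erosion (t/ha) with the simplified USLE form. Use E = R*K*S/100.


Formula: E = R * K * S / 100  (simplified USLE)
R * K = 1136 * 0.014 = 15.904
E = 15.904 * 14.3 / 100 = 2.27 t/ha

2.27


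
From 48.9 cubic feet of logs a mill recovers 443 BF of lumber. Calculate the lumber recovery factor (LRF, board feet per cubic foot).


Formula: LRF = Lumber Output (BF) / Log Input (ft^3)
LRF = 443 BF / 48.9 ft^3
LRF = 9.06 BF/ft^3

9.06


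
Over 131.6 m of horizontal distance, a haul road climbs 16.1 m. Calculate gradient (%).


Formula: Gradient = rise / run * 100
Gradient = 16.1 / 131.6 * 100 = 12.2%

12.2


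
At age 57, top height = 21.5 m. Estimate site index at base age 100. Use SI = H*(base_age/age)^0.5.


Formula: SI = H_dom * (base_age / age)^0.5
Age ratio = 100 / 57 = 1.75439
sqrt(age_ratio) = 1.32453
SI = 21.5 * 1.32453 = 28.5 m

28.5


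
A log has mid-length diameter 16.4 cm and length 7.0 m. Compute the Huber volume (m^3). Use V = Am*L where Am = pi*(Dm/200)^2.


Huber: V = Am * L,  Am = pi*(Dm/200)^2
Am = pi*(16.4/200)^2 = 0.021124 m^2
V = 0.021124*7.0 = 0.1479 m^3

0.1479


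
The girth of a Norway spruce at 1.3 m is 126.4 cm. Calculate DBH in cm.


Formula: DBH = C / pi
DBH = 126.4 / pi
pi = 3.14159...
DBH = 40.2 cm

40.2


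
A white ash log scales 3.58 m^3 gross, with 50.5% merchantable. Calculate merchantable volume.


Formula: MV = V_total * (merchantable_pct / 100)
Merchantable fraction = 50.5% / 100 = 0.505
MV = 3.58 m^3 * 0.505 = 1.808 m^3

1.808


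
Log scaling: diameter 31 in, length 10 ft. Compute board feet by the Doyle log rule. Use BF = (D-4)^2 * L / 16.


Doyle: BF = (D - 4)^2 * L / 16
Adjusted diameter = 31 - 4 = 27 in
(D-4)^2 = 27^2 = 729
BF = 729 * 10 / 16 = 456 BF

456


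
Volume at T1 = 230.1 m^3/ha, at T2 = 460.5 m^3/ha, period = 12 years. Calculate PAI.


Formula: PAI = (V_T2 - V_T1) / (T2 - T1)
Volume increment = 460.5 - 230.1 = 230.4 m^3/ha
PAI = 230.4 / 12 = 19.2 m^3/ha/year

19.2


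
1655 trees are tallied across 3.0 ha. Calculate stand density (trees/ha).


Formula: Stand Density = N_trees / Area_ha
Density = 1655 trees / 3.0 ha
Density = 552 trees/ha

552


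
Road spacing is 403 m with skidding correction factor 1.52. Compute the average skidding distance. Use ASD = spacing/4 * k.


Formula: ASD = (spacing / 4) * correction
Uncorrected distance = spacing / 4 = 403 / 4 = 100.75 m
ASD = 100.75 * 1.52 = 153 m

153


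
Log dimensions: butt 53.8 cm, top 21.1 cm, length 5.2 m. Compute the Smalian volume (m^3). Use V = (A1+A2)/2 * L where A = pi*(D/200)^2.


Smalian: V = (A1 + A2)/2 * L,  A = pi*(D/200)^2
A1 = pi*(53.8/200)^2 = 0.227329 m^2
A2 = pi*(21.1/200)^2 = 0.034967 m^2
V = (0.227329+0.034967)/2*5.2 = 0.682 m^3

0.682


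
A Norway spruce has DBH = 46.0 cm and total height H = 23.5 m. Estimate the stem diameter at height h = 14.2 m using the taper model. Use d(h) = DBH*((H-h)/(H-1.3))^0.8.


Taper: d(h) = DBH * ((H - h) / (H - 1.3))^0.8
Numerator = H - h = 23.5 - 14.2 = 9.3 m
Denominator = H - 1.3 = 23.5 - 1.3 = 22.2 m
Ratio = 9.3 / 22.2 = 0.41892
d = 46.0 * 0.41892^0.8 = 22.9 cm

22.9


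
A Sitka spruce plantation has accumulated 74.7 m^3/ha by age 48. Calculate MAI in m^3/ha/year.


Formula: MAI = Total Volume / Stand Age
MAI = 74.7 m^3/ha / 48 years
MAI = 1.56 m^3/ha/year

1.56


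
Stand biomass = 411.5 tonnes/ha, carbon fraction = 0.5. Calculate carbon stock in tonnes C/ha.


Formula: Carbon Stock = Biomass * Carbon Fraction
C = 411.5 t/ha * 0.5
C = 205.8 t C/ha

205.8


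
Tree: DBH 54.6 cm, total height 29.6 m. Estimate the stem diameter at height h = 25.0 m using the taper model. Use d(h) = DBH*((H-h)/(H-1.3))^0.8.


Taper: d(h) = DBH * ((H - h) / (H - 1.3))^0.8
Numerator = H - h = 29.6 - 25.0 = 4.6 m
Denominator = H - 1.3 = 29.6 - 1.3 = 28.3 m
Ratio = 4.6 / 28.3 = 0.16254
d = 54.6 * 0.16254^0.8 = 12.8 cm

12.8


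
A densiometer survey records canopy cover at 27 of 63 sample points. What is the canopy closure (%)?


Formula: Canopy closure = covered points / total points * 100
Closure = 27 / 63 * 100
Closure = 0.4286 * 100 = 42.9%

42.9


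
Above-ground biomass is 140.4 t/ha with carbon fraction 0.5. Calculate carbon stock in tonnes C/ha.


Formula: Carbon Stock = Biomass * Carbon Fraction
C = 140.4 t/ha * 0.5
C = 70.2 t C/ha

70.2


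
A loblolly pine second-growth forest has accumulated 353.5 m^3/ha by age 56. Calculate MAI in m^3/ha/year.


Formula: MAI = Total Volume / Stand Age
MAI = 353.5 m^3/ha / 56 years
MAI = 6.31 m^3/ha/year

6.31


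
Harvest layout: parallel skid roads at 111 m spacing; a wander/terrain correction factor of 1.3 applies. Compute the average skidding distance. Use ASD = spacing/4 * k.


Formula: ASD = (spacing / 4) * correction
Uncorrected distance = spacing / 4 = 111 / 4 = 27.75 m
ASD = 27.75 * 1.3 = 36 m

36


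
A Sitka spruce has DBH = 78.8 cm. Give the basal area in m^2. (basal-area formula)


Formula: BA = pi * (DBH/2)^2 / 10000  (cm^2 to m^2)
Radius = DBH/2 = 78.8/2 = 39.4 cm
BA = pi * 39.4^2 / 10000
   = 4876.8828 cm^2 / 10000
   = 0.4877 m^2

0.4877


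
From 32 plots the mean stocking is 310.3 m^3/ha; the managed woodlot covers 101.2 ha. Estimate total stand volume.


Formula: Total Volume = Mean Volume per ha * Total Area
Total Volume = 310.3 m^3/ha * 101.2 ha
Total Volume = 31402 m^3

31402


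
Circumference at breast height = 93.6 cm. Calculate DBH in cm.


Formula: DBH = C / pi
DBH = 93.6 / pi
pi = 3.14159...
DBH = 29.8 cm

29.8


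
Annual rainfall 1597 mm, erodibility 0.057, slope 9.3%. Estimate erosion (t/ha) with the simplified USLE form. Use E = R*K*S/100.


Formula: E = R * K * S / 100  (simplified USLE)
R * K = 1597 * 0.057 = 91.029
E = 91.029 * 9.3 / 100 = 8.47 t/ha

8.47


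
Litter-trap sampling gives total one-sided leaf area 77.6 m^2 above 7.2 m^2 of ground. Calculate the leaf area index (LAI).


Formula: LAI = total leaf area / ground area  (dimensionless)
LAI = 77.6 m^2 / 7.2 m^2
LAI = 10.78

10.78


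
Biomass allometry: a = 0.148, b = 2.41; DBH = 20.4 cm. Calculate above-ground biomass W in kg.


Formula: W = a * DBH^b  (allometric power law)
DBH^b = 20.4^2.41 = 1432.8763
W = 0.148 * 1432.8763 = 212.1 kg

212.1


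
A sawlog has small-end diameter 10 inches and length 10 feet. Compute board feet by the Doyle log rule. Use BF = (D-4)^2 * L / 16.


Doyle: BF = (D - 4)^2 * L / 16
Adjusted diameter = 10 - 4 = 6 in
(D-4)^2 = 6^2 = 36
BF = 36 * 10 / 16 = 23 BF

23


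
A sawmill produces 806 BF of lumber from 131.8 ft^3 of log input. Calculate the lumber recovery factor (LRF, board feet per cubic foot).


Formula: LRF = Lumber Output (BF) / Log Input (ft^3)
LRF = 806 BF / 131.8 ft^3
LRF = 6.12 BF/ft^3

6.12


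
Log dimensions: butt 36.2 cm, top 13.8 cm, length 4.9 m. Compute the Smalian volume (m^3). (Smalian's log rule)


Smalian: V = (A1 + A2)/2 * L,  A = pi*(D/200)^2
A1 = pi*(36.2/200)^2 = 0.102922 m^2
A2 = pi*(13.8/200)^2 = 0.014957 m^2
V = (0.102922+0.014957)/2*4.9 = 0.2888 m^3

0.2888


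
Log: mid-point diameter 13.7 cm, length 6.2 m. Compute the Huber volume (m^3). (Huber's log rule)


Huber: V = Am * L,  Am = pi*(Dm/200)^2
Am = pi*(13.7/200)^2 = 0.014741 m^2
V = 0.014741*6.2 = 0.0914 m^3

0.0914


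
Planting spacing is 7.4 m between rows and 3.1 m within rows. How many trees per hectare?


Formula: TPH = 10000 m^2/ha / (spacing_x * spacing_y)
Area per tree = 7.4 m * 3.1 m = 22.94 m^2
TPH = 10000 / 22.94 = 436 trees/ha

436


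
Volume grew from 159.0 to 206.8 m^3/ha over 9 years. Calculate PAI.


Formula: PAI = (V_T2 - V_T1) / (T2 - T1)
Volume increment = 206.8 - 159.0 = 47.8 m^3/ha
PAI = 47.8 / 9 = 5.31 m^3/ha/year

5.31


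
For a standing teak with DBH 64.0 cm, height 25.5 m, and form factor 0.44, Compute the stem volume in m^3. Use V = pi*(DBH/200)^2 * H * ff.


Formula: V = pi * (DBH/200)^2 * H * ff
Radius = DBH/200 = 64.0/200 = 0.32 m
Radius^2 = 0.32^2 = 0.1024 m^2
V = pi * 0.1024 * 25.5 * 0.44
V = 3.609 m^3

3.609


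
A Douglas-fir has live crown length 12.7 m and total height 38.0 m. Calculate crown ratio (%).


Formula: Crown Ratio = (Crown Length / Total Height) * 100
CR = (12.7 m / 38.0 m) * 100
CR = 0.3342 * 100 = 33.4%

33.4


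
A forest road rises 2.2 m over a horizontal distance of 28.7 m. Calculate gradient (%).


Formula: Gradient = rise / run * 100
Gradient = 2.2 / 28.7 * 100 = 7.7%

7.7


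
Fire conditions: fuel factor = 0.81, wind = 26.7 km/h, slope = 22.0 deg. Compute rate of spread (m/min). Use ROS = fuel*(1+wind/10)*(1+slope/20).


Formula: ROS = fuel * (1 + wind/10) * (1 + slope/20)
Wind factor = 1 + 26.7/10 = 3.67
Slope factor = 1 + 22.0/20 = 2.1
ROS = 0.81 * 3.67 * 2.1 = 6.24 m/min

6.24


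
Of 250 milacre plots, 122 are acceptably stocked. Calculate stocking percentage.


Formula: Stocking % = stocked plots / total plots * 100
Stocking = 122 / 250 * 100
Stocking = 0.488 * 100 = 48.8%

48.8


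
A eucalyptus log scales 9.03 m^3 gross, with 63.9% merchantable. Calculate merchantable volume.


Formula: MV = V_total * (merchantable_pct / 100)
Merchantable fraction = 63.9% / 100 = 0.639
MV = 9.03 m^3 * 0.639 = 5.77 m^3

5.77


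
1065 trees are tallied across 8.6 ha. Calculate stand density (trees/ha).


Formula: Stand Density = N_trees / Area_ha
Density = 1065 trees / 8.6 ha
Density = 124 trees/ha

124


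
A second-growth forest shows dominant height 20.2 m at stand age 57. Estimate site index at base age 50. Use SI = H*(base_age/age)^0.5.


Formula: SI = H_dom * (base_age / age)^0.5
Age ratio = 50 / 57 = 0.87719
sqrt(age_ratio) = 0.93659
SI = 20.2 * 0.93659 = 18.9 m

18.9


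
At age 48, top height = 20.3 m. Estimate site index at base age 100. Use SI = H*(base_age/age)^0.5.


Formula: SI = H_dom * (base_age / age)^0.5
Age ratio = 100 / 48 = 2.08333
sqrt(age_ratio) = 1.44338
SI = 20.3 * 1.44338 = 29.3 m

29.3


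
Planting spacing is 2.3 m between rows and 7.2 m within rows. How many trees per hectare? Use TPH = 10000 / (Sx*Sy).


Formula: TPH = 10000 m^2/ha / (spacing_x * spacing_y)
Area per tree = 2.3 m * 7.2 m = 16.56 m^2
TPH = 10000 / 16.56 = 604 trees/ha

604


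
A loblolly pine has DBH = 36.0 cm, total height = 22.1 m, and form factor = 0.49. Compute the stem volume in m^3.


Formula: V = pi * (DBH/200)^2 * H * ff
Radius = DBH/200 = 36.0/200 = 0.18 m
Radius^2 = 0.18^2 = 0.0324 m^2
V = pi * 0.0324 * 22.1 * 0.49
V = 1.102 m^3

1.102


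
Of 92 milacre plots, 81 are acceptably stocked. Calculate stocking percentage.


Formula: Stocking % = stocked plots / total plots * 100
Stocking = 81 / 92 * 100
Stocking = 0.8804 * 100 = 88.0%

88.0


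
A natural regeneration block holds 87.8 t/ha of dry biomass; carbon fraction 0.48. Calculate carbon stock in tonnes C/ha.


Formula: Carbon Stock = Biomass * Carbon Fraction
C = 87.8 t/ha * 0.48
C = 42.1 t C/ha

42.1


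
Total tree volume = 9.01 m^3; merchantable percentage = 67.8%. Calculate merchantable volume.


Formula: MV = V_total * (merchantable_pct / 100)
Merchantable fraction = 67.8% / 100 = 0.678
MV = 9.01 m^3 * 0.678 = 6.109 m^3

6.109


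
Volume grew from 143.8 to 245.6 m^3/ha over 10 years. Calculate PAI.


Formula: PAI = (V_T2 - V_T1) / (T2 - T1)
Volume increment = 245.6 - 143.8 = 101.8 m^3/ha
PAI = 101.8 / 10 = 10.18 m^3/ha/year

10.18


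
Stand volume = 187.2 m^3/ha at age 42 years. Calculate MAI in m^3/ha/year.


Formula: MAI = Total Volume / Stand Age
MAI = 187.2 m^3/ha / 42 years
MAI = 4.46 m^3/ha/year

4.46


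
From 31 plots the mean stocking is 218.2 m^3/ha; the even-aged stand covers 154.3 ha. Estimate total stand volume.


Formula: Total Volume = Mean Volume per ha * Total Area
Total Volume = 218.2 m^3/ha * 154.3 ha
Total Volume = 33668 m^3

33668


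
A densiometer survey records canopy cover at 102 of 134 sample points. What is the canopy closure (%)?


Formula: Canopy closure = covered points / total points * 100
Closure = 102 / 134 * 100
Closure = 0.7612 * 100 = 76.1%

76.1


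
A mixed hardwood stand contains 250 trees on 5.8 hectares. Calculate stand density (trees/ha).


Formula: Stand Density = N_trees / Area_ha
Density = 250 trees / 5.8 ha
Density = 43 trees/ha

43


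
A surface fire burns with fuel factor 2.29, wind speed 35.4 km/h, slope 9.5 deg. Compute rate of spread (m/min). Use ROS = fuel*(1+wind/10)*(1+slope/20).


Formula: ROS = fuel * (1 + wind/10) * (1 + slope/20)
Wind factor = 1 + 35.4/10 = 4.54
Slope factor = 1 + 9.5/20 = 1.475
ROS = 2.29 * 4.54 * 1.475 = 15.33 m/min

15.33


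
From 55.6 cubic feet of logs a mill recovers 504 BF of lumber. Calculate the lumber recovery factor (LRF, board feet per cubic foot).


Formula: LRF = Lumber Output (BF) / Log Input (ft^3)
LRF = 504 BF / 55.6 ft^3
LRF = 9.06 BF/ft^3

9.06


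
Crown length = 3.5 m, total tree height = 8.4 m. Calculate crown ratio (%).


Formula: Crown Ratio = (Crown Length / Total Height) * 100
CR = (3.5 m / 8.4 m) * 100
CR = 0.4167 * 100 = 41.7%

41.7


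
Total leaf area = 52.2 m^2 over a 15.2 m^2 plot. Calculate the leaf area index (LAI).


Formula: LAI = total leaf area / ground area  (dimensionless)
LAI = 52.2 m^2 / 15.2 m^2
LAI = 3.43

3.43


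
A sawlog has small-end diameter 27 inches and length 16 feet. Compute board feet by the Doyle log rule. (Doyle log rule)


Doyle: BF = (D - 4)^2 * L / 16
Adjusted diameter = 27 - 4 = 23 in
(D-4)^2 = 23^2 = 529
BF = 529 * 16 / 16 = 529 BF

529


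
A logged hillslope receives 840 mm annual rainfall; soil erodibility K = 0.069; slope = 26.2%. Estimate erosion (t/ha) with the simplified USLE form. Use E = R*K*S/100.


Formula: E = R * K * S / 100  (simplified USLE)
R * K = 840 * 0.069 = 57.96
E = 57.96 * 26.2 / 100 = 15.19 t/ha

15.19


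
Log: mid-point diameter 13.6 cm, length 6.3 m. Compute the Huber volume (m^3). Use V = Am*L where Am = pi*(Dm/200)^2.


Huber: V = Am * L,  Am = pi*(Dm/200)^2
Am = pi*(13.6/200)^2 = 0.014527 m^2
V = 0.014527*6.3 = 0.0915 m^3

0.0915


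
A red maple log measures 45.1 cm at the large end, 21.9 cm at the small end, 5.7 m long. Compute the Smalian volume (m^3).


Smalian: V = (A1 + A2)/2 * L,  A = pi*(D/200)^2
A1 = pi*(45.1/200)^2 = 0.159751 m^2
A2 = pi*(21.9/200)^2 = 0.037668 m^2
V = (0.159751+0.037668)/2*5.7 = 0.5626 m^3

0.5626
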